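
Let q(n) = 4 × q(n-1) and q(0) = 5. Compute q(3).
Computing step by step:
q(0) = 5
q(1) = 4 × 5 = 20
q(2) = 4 × 20 = 80
q(3) = 4 × 80 = 320

320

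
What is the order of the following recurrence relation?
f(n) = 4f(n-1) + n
The order is the largest lag k for which f(n-k) appears. Here the deepest term is f(n-1) (the n term is non-homogeneous and does not affect the order), so the order is 1.

Order 1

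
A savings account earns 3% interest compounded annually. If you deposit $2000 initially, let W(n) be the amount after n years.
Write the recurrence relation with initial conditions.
Each year the balance grows by 3%, i.e. is multiplied by 1 + 3/100 = 1.03, so W(n) = 1.03 × W(n-1). The initial deposit gives W(0) = 2000.
Unrolling gives the closed form W(n) = 2000 × (1.03)ⁿ.

W(n) = 1.03 × W(n-1), W(0) = 2000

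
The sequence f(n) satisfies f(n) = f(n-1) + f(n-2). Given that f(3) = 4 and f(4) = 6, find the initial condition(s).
Work backwards using f(k) = f(k+2) - f(k+1):
f(2) = f(4) - f(3) = 6 - 4 = 2
f(1) = f(3) - f(2) = 4 - 2 = 2
f(0) = f(2) - f(1) = 2 - 2 = 0

f(0) = 0, f(1) = 2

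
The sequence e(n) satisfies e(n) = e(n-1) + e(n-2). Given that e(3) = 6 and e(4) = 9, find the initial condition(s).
Work backwards using e(k) = e(k+2) - e(k+1):
e(2) = e(4) - e(3) = 9 - 6 = 3
e(1) = e(3) - e(2) = 6 - 3 = 3
e(0) = e(2) - e(1) = 3 - 3 = 0

e(0) = 0, e(1) = 3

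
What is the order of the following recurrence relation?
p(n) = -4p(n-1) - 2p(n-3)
The order is the largest lag k for which p(n-k) appears. Here the deepest term is p(n-3), so the order is 3.

Order 3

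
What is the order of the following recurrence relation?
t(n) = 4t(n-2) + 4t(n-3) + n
The order is the largest lag k for which t(n-k) appears. Here the deepest term is t(n-3) (the n term is non-homogeneous and does not affect the order), so the order is 3.

Order 3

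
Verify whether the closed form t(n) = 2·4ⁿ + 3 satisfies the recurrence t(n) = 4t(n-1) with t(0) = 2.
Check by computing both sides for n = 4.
From the recurrence with t(0) = 2:
  t(0) = 2, t(1) = 8, t(2) = 32, t(3) = 128, t(4) = 512
  so the recurrence gives t(4) = 512.
From the proposed closed form t(n) = 2·4ⁿ + 3:
  t(4) = 515.
The recurrence gives 512 but the closed form gives 515, so the closed form does not satisfy the recurrence.

No, the closed form is incorrect.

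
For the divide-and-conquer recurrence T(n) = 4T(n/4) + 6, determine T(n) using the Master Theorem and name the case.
Master Theorem template: T(n) = a·T(n/b) + f(n).
Here: a=4, b=4, f(n)=6
Compute log_b(a) = log_4(4) = 1.
f(n) = 6 = O(n^(1-ε)) with ε = 1. Case 1: T(n) = Θ(n^log_b(a)) = Θ(n).

Case 1: T(n) = Θ(n)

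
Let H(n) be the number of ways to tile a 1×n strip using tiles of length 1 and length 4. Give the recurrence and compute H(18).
Condition on the last tile: it has length 1 (leaving a 1×(n-1) strip) or length 4 (leaving a 1×(n-4) strip), so H(n) = H(n-1) + H(n-4) (order-4 linear recurrence).
For 0 ≤ i < 4 only unit tiles fit, so H(i) = 1.
Iterating the recurrence: H(4) = 2, H(5) = 3, H(6) = 4, H(7) = 5, H(8) = 7, H(9) = 10, H(10) = 14, H(11) = 19, H(12) = 26, H(13) = 36, H(14) = 50, H(15) = 69, H(16) = 95, H(17) = 131, H(18) = 181.

H(n) = H(n-1) + H(n-4), with H(i) = 1 for 0 ≤ i < 4; H(18) = 181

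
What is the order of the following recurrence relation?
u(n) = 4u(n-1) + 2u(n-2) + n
The order is the largest lag k for which u(n-k) appears. Here the deepest term is u(n-2) (the n term is non-homogeneous and does not affect the order), so the order is 2.

Order 2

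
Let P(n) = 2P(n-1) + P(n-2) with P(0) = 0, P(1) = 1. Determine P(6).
Computing the sequence terms:
0, 1, 2, 5, 12, 29, 70

70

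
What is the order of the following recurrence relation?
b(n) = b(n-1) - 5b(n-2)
The order is the largest lag k for which b(n-k) appears. Here the deepest term is b(n-2), so the order is 2.

Order 2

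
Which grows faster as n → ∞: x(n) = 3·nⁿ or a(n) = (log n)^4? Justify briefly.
Comparing growth rates:
Growth-rate hierarchy: log n ≺ any polynomial ≺ any exponential cⁿ (c>1) ≺ n! ≺ nⁿ.
super-exponential nⁿ dominates polylogarithmic (log n)^4 asymptotically.

x(n) grows faster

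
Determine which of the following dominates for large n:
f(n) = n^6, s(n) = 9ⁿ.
Comparing growth rates:
Growth-rate hierarchy: log n ≺ any polynomial ≺ any exponential cⁿ (c>1) ≺ n! ≺ nⁿ.
exponential base 9 dominates polynomial degree 6 asymptotically.

s(n) grows faster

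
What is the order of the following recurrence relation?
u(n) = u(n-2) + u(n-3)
The order is the largest lag k for which u(n-k) appears. Here the deepest term is u(n-3), so the order is 3.

Order 3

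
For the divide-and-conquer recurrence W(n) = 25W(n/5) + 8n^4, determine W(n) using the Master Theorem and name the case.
Master Theorem template: W(n) = a·W(n/b) + f(n).
Here: a=25, b=5, f(n)=8n^4
Compute log_b(a) = log_5(25) = 2.
f(n) = 8n^4 = Ω(n^(2+ε)) with ε = 2, and the regularity condition holds (a·f(n/b) = (a/b^4)·f(n) with a/b^4 = 5^-2 < 1). Case 3: W(n) = Θ(f(n)) = Θ(n^4).

Case 3: W(n) = Θ(n^4)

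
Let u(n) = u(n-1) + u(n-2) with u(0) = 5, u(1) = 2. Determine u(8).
Computing the sequence terms:
5, 2, 7, 9, 16, 25, 41, 66, 107

107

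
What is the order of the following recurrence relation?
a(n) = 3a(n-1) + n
The order is the largest lag k for which a(n-k) appears. Here the deepest term is a(n-1) (the n term is non-homogeneous and does not affect the order), so the order is 1.

Order 1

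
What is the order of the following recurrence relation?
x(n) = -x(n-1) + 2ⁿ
The order is the largest lag k for which x(n-k) appears. Here the deepest term is x(n-1) (the 2ⁿ term is non-homogeneous and does not affect the order), so the order is 1.

Order 1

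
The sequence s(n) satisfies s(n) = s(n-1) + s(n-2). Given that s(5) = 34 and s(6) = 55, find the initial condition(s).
Work backwards using s(k) = s(k+2) - s(k+1):
s(4) = s(6) - s(5) = 55 - 34 = 21
s(3) = s(5) - s(4) = 34 - 21 = 13
s(2) = s(4) - s(3) = 21 - 13 = 8
s(1) = s(3) - s(2) = 13 - 8 = 5
s(0) = s(2) - s(1) = 8 - 5 = 3

s(0) = 3, s(1) = 5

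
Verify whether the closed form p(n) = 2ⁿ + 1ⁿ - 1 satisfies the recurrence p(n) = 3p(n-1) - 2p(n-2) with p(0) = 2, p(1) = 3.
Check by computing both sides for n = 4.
From the recurrence with p(0) = 2, p(1) = 3:
  p(0) = 2, p(1) = 3, p(2) = 5, p(3) = 9, p(4) = 17
  so the recurrence gives p(4) = 17.
From the proposed closed form p(n) = 2ⁿ + 1ⁿ - 1:
  p(4) = 16.
The recurrence gives 17 but the closed form gives 16, so the closed form does not satisfy the recurrence.

No, the closed form is incorrect.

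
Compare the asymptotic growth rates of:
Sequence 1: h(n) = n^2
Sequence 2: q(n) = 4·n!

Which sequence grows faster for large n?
Comparing growth rates:
Growth-rate hierarchy: log n ≺ any polynomial ≺ any exponential cⁿ (c>1) ≺ n! ≺ nⁿ.
factorial dominates polynomial degree 2 asymptotically.

q(n) grows faster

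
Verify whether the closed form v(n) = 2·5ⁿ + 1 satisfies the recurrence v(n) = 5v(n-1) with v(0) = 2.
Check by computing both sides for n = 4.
From the recurrence with v(0) = 2:
  v(0) = 2, v(1) = 10, v(2) = 50, v(3) = 250, v(4) = 1250
  so the recurrence gives v(4) = 1250.
From the proposed closed form v(n) = 2·5ⁿ + 1:
  v(4) = 1251.
The recurrence gives 1250 but the closed form gives 1251, so the closed form does not satisfy the recurrence.

No, the closed form is incorrect.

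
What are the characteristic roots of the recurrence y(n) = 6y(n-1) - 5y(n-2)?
Substitute y(n) = rⁿ and divide through by rⁿ⁻²: r² - 6r + 5 = 0
Factor: (r - 5)(r - 1) = 0, so r = 5, 1.
General solution: y(n) = A·5ⁿ + B·1ⁿ

Characteristic: r² - 6r + 5 = 0, Roots: r = 5, 1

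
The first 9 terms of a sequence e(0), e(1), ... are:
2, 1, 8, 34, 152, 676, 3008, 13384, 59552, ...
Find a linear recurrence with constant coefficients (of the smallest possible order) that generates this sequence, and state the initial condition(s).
Look for the lowest-order linear relation among consecutive terms.
Observation: e(n) - 4·e(n-1) - (2)·e(n-2) = 0 holds for the shown terms, and no order-1 relation e(n) = α·e(n-1) + β fits.
Check at n=3: 4·8 + (2)·1 = 34. ✓

e(n) = 4e(n-1) + 2e(n-2), e(0) = 2, e(1) = 1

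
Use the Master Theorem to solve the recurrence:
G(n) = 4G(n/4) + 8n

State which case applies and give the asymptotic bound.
Master Theorem template: G(n) = a·G(n/b) + f(n).
Here: a=4, b=4, f(n)=8n
Compute log_b(a) = log_4(4) = 1.
f(n) = 8n = Θ(n). Case 2: G(n) = Θ(n log n).

Case 2: G(n) = Θ(n log n)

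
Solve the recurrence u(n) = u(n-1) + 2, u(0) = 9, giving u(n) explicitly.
Recurrence: u(n) = u(n-1) + 2, initial: u(0) = 9.
Each step adds 2, so u(n) = u(0) + 2n = 2n + 9.

u(n) = 2n + 9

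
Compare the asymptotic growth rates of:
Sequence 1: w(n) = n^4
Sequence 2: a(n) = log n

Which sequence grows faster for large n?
Comparing growth rates:
Growth-rate hierarchy: log n ≺ any polynomial ≺ any exponential cⁿ (c>1) ≺ n! ≺ nⁿ.
polynomial degree 4 dominates logarithmic asymptotically.

w(n) grows faster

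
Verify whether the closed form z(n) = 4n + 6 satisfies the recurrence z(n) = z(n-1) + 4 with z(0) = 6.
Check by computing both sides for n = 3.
From the recurrence with z(0) = 6:
  z(0) = 6, z(1) = 10, z(2) = 14, z(3) = 18
  so the recurrence gives z(3) = 18.
From the proposed closed form z(n) = 4n + 6:
  z(3) = 18.
Both sides give 18 at n = 3, and the initial condition(s) match, so the closed form is consistent.

Yes, the closed form is correct.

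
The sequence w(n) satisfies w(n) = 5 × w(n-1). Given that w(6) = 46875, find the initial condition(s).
In general w(n) = 5ⁿ · w(0). At n = 6: w(0) = w(6) / 5^6 = 46875 / 15625 = 3.

w(0) = 3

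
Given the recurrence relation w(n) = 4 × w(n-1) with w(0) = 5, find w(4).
Computing step by step:
w(0) = 5
w(1) = 4 × 5 = 20
w(2) = 4 × 20 = 80
w(3) = 4 × 80 = 320
w(4) = 4 × 320 = 1280

1280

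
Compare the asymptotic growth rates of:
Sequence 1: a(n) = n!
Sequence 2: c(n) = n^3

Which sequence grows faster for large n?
Comparing growth rates:
Growth-rate hierarchy: log n ≺ any polynomial ≺ any exponential cⁿ (c>1) ≺ n! ≺ nⁿ.
factorial dominates polynomial degree 3 asymptotically.

a(n) grows faster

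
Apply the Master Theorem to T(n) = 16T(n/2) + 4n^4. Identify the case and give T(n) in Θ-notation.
Master Theorem template: T(n) = a·T(n/b) + f(n).
Here: a=16, b=2, f(n)=4n^4
Compute log_b(a) = log_2(16) = 4.
f(n) = 4n^4 = Θ(n^4). Case 2: T(n) = Θ(n^4 log n).

Case 2: T(n) = Θ(n^4 log n)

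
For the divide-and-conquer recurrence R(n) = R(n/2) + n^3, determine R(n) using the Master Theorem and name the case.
Master Theorem template: R(n) = a·R(n/b) + f(n).
Here: a=1, b=2, f(n)=n^3
Compute log_b(a) = log_2(1) = 0.
f(n) = n^3 = Ω(n^(0+ε)) with ε = 3, and the regularity condition holds (a·f(n/b) = (a/b^3)·f(n) with a/b^3 = 2^-3 < 1). Case 3: R(n) = Θ(f(n)) = Θ(n^3).

Case 3: R(n) = Θ(n^3)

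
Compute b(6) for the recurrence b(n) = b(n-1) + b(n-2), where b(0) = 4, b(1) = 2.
Computing the sequence terms:
4, 2, 6, 8, 14, 22, 36

36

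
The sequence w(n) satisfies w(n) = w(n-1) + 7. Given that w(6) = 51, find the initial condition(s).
w(6) = w(0) + 6·7, so w(0) = 51 - 42 = 9.

w(0) = 9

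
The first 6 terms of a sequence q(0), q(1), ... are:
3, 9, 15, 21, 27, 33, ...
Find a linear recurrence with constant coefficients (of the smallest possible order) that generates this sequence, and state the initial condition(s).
Look for the lowest-order linear relation among consecutive terms.
Observation: consecutive differences are constant (= 6).
Check at n=2: 1·9 + 6 = 15. ✓

q(n) = q(n-1) + 6, q(0) = 3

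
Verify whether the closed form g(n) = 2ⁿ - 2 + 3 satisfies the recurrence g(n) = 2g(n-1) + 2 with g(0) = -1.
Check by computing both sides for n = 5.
From the recurrence with g(0) = -1:
  g(0) = -1, g(1) = 0, g(2) = 2, g(3) = 6, g(4) = 14, g(5) = 30
  so the recurrence gives g(5) = 30.
From the proposed closed form g(n) = 2ⁿ - 2 + 3:
  g(5) = 33.
The recurrence gives 30 but the closed form gives 33, so the closed form does not satisfy the recurrence.

No, the closed form is incorrect.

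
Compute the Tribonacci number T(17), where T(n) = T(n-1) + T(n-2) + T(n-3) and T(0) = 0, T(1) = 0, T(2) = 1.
Computing the sequence terms:
0, 0, 1, 1, 2, 4, 7, 13, 24, 44, 81, 149, 274, 504, 927, 1705, 3136, 5768

5768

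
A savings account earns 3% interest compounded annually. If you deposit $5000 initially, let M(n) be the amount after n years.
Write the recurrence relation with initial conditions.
Each year the balance grows by 3%, i.e. is multiplied by 1 + 3/100 = 1.03, so M(n) = 1.03 × M(n-1). The initial deposit gives M(0) = 5000.
Unrolling gives the closed form M(n) = 5000 × (1.03)ⁿ.

M(n) = 1.03 × M(n-1), M(0) = 5000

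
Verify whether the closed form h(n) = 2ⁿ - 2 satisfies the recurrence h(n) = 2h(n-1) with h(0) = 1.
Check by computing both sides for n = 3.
From the recurrence with h(0) = 1:
  h(0) = 1, h(1) = 2, h(2) = 4, h(3) = 8
  so the recurrence gives h(3) = 8.
From the proposed closed form h(n) = 2ⁿ - 2:
  h(3) = 6.
The recurrence gives 8 but the closed form gives 6, so the closed form does not satisfy the recurrence.

No, the closed form is incorrect.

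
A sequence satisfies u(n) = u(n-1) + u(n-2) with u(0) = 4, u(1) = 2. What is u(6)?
Computing the sequence terms:
4, 2, 6, 8, 14, 22, 36

36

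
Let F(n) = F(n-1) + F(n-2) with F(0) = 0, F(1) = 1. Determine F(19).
Computing the sequence terms:
0, 1, 1, 2, 3, 5, 8, 13, 21, 34, 55, 89, 144, 233, 377, 610, 987, 1597, 2584, 4181

4181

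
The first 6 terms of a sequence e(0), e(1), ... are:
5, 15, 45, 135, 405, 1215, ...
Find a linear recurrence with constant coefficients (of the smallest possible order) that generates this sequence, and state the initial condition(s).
Look for the lowest-order linear relation among consecutive terms.
Observation: each term is 3× the previous.
Check at n=2: 3·15 = 45. ✓

e(n) = 3 × e(n-1), e(0) = 5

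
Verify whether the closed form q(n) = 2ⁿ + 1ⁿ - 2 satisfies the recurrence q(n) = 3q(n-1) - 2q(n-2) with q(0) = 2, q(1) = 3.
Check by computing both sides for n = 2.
From the recurrence with q(0) = 2, q(1) = 3:
  q(0) = 2, q(1) = 3, q(2) = 5
  so the recurrence gives q(2) = 5.
From the proposed closed form q(n) = 2ⁿ + 1ⁿ - 2:
  q(2) = 3.
The recurrence gives 5 but the closed form gives 3, so the closed form does not satisfy the recurrence.

No, the closed form is incorrect.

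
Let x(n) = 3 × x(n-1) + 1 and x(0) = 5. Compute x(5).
Computing step by step:
x(0) = 5
x(1) = 3 × 5 + 1 = 16
x(2) = 3 × 16 + 1 = 49
x(3) = 3 × 49 + 1 = 148
x(4) = 3 × 148 + 1 = 445
x(5) = 3 × 445 + 1 = 1336

1336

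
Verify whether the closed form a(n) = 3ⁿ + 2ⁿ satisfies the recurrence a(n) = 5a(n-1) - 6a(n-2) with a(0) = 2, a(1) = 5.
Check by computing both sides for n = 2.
From the recurrence with a(0) = 2, a(1) = 5:
  a(0) = 2, a(1) = 5, a(2) = 13
  so the recurrence gives a(2) = 13.
From the proposed closed form a(n) = 3ⁿ + 2ⁿ:
  a(2) = 13.
Both sides give 13 at n = 2, and the initial condition(s) match, so the closed form is consistent.

Yes, the closed form is correct.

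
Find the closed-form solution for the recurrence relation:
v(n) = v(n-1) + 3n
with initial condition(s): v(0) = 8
Recurrence: v(n) = v(n-1) + 3n, initial: v(0) = 8.
Telescoping: v(n) = v(0) + 3·Σᵢ₌₁ⁿ i = 8 + 3·n(n+1)/2.

v(n) = 3·n(n+1)/2 + 8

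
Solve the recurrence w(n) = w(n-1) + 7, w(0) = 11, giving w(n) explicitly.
Recurrence: w(n) = w(n-1) + 7, initial: w(0) = 11.
Each step adds 7, so w(n) = w(0) + 7n = 7n + 11.

w(n) = 7n + 11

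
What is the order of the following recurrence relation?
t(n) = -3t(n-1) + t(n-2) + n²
The order is the largest lag k for which t(n-k) appears. Here the deepest term is t(n-2) (the n² term is non-homogeneous and does not affect the order), so the order is 2.

Order 2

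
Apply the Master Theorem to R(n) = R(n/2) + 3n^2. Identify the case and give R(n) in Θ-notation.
Master Theorem template: R(n) = a·R(n/b) + f(n).
Here: a=1, b=2, f(n)=3n^2
Compute log_b(a) = log_2(1) = 0.
f(n) = 3n^2 = Ω(n^(0+ε)) with ε = 2, and the regularity condition holds (a·f(n/b) = (a/b^2)·f(n) with a/b^2 = 2^-2 < 1). Case 3: R(n) = Θ(f(n)) = Θ(n^2).

Case 3: R(n) = Θ(n^2)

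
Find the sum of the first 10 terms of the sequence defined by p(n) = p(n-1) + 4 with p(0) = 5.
Computing the sequence terms: 5, 9, 13, 17, 21, 25, 29, 33, 37, 41
Adding these values together:

230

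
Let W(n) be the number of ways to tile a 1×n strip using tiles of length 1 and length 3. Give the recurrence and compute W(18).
Condition on the last tile: it has length 1 (leaving a 1×(n-1) strip) or length 3 (leaving a 1×(n-3) strip), so W(n) = W(n-1) + W(n-3) (order-3 linear recurrence).
For 0 ≤ i < 3 only unit tiles fit, so W(i) = 1.
Iterating the recurrence: W(3) = 2, W(4) = 3, W(5) = 4, W(6) = 6, W(7) = 9, W(8) = 13, W(9) = 19, W(10) = 28, W(11) = 41, W(12) = 60, W(13) = 88, W(14) = 129, W(15) = 189, W(16) = 277, W(17) = 406, W(18) = 595.

W(n) = W(n-1) + W(n-3), with W(i) = 1 for 0 ≤ i < 3; W(18) = 595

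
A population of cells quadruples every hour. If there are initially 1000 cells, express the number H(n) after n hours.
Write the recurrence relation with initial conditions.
Each hour multiplies the count by 4, so the count after n hours depends only on the count after n-1 hours: H(n) = 4 × H(n-1). The starting count gives H(0) = 1000.
Unrolling n times gives the closed form H(n) = 1000 × 4ⁿ.

H(n) = 4 × H(n-1), H(0) = 1000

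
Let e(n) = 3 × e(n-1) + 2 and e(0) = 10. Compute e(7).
Computing step by step:
e(0) = 10
e(1) = 3 × 10 + 2 = 32
e(2) = 3 × 32 + 2 = 98
e(3) = 3 × 98 + 2 = 296
e(4) = 3 × 296 + 2 = 890
e(5) = 3 × 890 + 2 = 2672
e(6) = 3 × 2672 + 2 = 8018
e(7) = 3 × 8018 + 2 = 24056

24056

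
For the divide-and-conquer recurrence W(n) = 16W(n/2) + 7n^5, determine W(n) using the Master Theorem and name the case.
Master Theorem template: W(n) = a·W(n/b) + f(n).
Here: a=16, b=2, f(n)=7n^5
Compute log_b(a) = log_2(16) = 4.
f(n) = 7n^5 = Ω(n^(4+ε)) with ε = 1, and the regularity condition holds (a·f(n/b) = (a/b^5)·f(n) with a/b^5 = 2^-1 < 1). Case 3: W(n) = Θ(f(n)) = Θ(n^5).

Case 3: W(n) = Θ(n^5)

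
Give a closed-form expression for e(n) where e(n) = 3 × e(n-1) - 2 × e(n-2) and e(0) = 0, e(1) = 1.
Recurrence: e(n) = 3 × e(n-1) - 2 × e(n-2), initial: e(0) = 0, e(1) = 1.
Characteristic equation: r² - 3r + 2 = 0, which factors as (r - 2)(r - 1) = 0, so r = 2, 1. General solution e(n) = A·2ⁿ + B·1ⁿ. From e(0) = 0: A + B = 0. From e(1) = 1: 2A + 1B = 1. Solving gives A = 1, B = -1.

e(n) = 2ⁿ - 1ⁿ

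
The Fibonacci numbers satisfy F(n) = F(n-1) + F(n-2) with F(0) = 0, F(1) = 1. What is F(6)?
Computing the sequence terms:
0, 1, 1, 2, 3, 5, 8

8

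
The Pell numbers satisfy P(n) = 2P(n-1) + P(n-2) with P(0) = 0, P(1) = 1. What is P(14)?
Computing the sequence terms:
0, 1, 2, 5, 12, 29, 70, 169, 408, 985, 2378, 5741, 13860, 33461, 80782

80782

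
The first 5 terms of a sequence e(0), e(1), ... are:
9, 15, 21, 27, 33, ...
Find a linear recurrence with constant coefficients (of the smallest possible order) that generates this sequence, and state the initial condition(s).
Look for the lowest-order linear relation among consecutive terms.
Observation: consecutive differences are constant (= 6).
Check at n=2: 1·15 + 6 = 21. ✓

e(n) = e(n-1) + 6, e(0) = 9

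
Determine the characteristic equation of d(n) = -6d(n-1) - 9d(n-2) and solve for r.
Substitute d(n) = rⁿ and divide through by rⁿ⁻²: r² + 6r + 9 = 0
Factor: (r + 3)² = 0, so r = -3 (double root).
General solution: d(n) = (A + Bn)·(-3)ⁿ

Characteristic: r² + 6r + 9 = 0, Roots: r = -3 (double root)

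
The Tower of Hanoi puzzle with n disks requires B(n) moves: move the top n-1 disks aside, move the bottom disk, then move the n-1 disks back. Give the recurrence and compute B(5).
Moving n disks = move the top n-1 disks aside (B(n-1) moves) + move the largest disk (1 move) + move the n-1 disks back on top (B(n-1) moves), so B(n) = 2B(n-1) + 1, with B(1) = 1 (a single disk takes one move).
First terms: 1, 3, 7, 15, 31, … — each is one less than a power of 2. Indeed B(n) + 1 = 2(B(n-1) + 1) with B(1) + 1 = 2, so B(n) + 1 = 2ⁿ and B(n) = 2ⁿ - 1.
Hence B(5) = 2^5 - 1 = 32 - 1 = 31.

B(n) = 2B(n-1) + 1, B(1) = 1; B(5) = 31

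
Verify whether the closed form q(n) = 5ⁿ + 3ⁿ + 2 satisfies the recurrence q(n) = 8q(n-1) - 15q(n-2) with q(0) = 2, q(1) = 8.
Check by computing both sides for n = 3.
From the recurrence with q(0) = 2, q(1) = 8:
  q(0) = 2, q(1) = 8, q(2) = 34, q(3) = 152
  so the recurrence gives q(3) = 152.
From the proposed closed form q(n) = 5ⁿ + 3ⁿ + 2:
  q(3) = 154.
The recurrence gives 152 but the closed form gives 154, so the closed form does not satisfy the recurrence.

No, the closed form is incorrect.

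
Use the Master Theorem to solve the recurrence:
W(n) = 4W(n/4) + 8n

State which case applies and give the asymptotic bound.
Master Theorem template: W(n) = a·W(n/b) + f(n).
Here: a=4, b=4, f(n)=8n
Compute log_b(a) = log_4(4) = 1.
f(n) = 8n = Θ(n). Case 2: W(n) = Θ(n log n).

Case 2: W(n) = Θ(n log n)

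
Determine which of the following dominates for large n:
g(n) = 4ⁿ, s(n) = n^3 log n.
Comparing growth rates:
Growth-rate hierarchy: log n ≺ any polynomial ≺ any exponential cⁿ (c>1) ≺ n! ≺ nⁿ.
exponential base 4 dominates polynomial degree 3 (with log factor) asymptotically.

g(n) grows faster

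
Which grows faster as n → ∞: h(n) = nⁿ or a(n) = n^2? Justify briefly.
Comparing growth rates:
Growth-rate hierarchy: log n ≺ any polynomial ≺ any exponential cⁿ (c>1) ≺ n! ≺ nⁿ.
super-exponential nⁿ dominates polynomial degree 2 asymptotically.

h(n) grows faster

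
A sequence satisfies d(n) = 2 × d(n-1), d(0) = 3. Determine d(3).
Computing step by step:
d(0) = 3
d(1) = 2 × 3 = 6
d(2) = 2 × 6 = 12
d(3) = 2 × 12 = 24

24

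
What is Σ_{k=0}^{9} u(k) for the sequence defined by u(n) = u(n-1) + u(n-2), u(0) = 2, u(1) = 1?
Computing the sequence terms: 2, 1, 3, 4, 7, 11, 18, 29, 47, 76
Adding these values together:

198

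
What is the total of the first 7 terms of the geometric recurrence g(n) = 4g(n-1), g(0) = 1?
Computing the sequence terms: 1, 4, 16, 64, 256, 1024, 4096
Adding these values together:

5461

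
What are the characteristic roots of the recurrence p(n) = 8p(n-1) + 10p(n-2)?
Substitute p(n) = rⁿ and divide through by rⁿ⁻²: r² - 8r - 10 = 0
Discriminant: 8² + 4·10 = 104, not a perfect square, so by the quadratic formula r = (8 ± √104)/2.
General solution: p(n) = A·r₁ⁿ + B·r₂ⁿ where r₁,r₂ = (8 ± √104)/2

Characteristic: r² - 8r - 10 = 0, Roots: r = (8 ± √104)/2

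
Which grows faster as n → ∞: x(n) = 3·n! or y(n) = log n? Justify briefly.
Comparing growth rates:
Growth-rate hierarchy: log n ≺ any polynomial ≺ any exponential cⁿ (c>1) ≺ n! ≺ nⁿ.
factorial dominates logarithmic asymptotically.

x(n) grows faster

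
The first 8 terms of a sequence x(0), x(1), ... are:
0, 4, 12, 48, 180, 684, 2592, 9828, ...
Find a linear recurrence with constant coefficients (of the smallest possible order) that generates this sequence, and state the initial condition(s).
Look for the lowest-order linear relation among consecutive terms.
Observation: x(n) - 3·x(n-1) - (3)·x(n-2) = 0 holds for the shown terms, and no order-1 relation x(n) = α·x(n-1) + β fits.
Check at n=3: 3·12 + (3)·4 = 48. ✓

x(n) = 3x(n-1) + 3x(n-2), x(0) = 0, x(1) = 4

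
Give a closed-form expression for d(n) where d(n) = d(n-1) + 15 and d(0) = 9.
Recurrence: d(n) = d(n-1) + 15, initial: d(0) = 9.
Each step adds 15, so d(n) = d(0) + 15n = 15n + 9.

d(n) = 15n + 9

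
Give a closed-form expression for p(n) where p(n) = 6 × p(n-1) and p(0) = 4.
Recurrence: p(n) = 6 × p(n-1), initial: p(0) = 4.
Each term is 6 times the previous, so this is geometric with ratio 6. After n steps: p(n) = p(0)·6ⁿ = 4·6ⁿ.

p(n) = 4·6ⁿ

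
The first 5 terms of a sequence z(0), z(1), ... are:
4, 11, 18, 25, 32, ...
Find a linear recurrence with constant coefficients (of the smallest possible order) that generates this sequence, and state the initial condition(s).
Look for the lowest-order linear relation among consecutive terms.
Observation: consecutive differences are constant (= 7).
Check at n=2: 1·11 + 7 = 18. ✓

z(n) = z(n-1) + 7, z(0) = 4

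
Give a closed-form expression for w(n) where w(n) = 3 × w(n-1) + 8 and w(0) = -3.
Recurrence: w(n) = 3 × w(n-1) + 8, initial: w(0) = -3.
Try w(n) = A·3ⁿ + C. Substituting: A·3ⁿ + C = 3(A·3ⁿ⁻¹ + C) + 8 = A·3ⁿ + 3C + 8, so C = 3C + 8, giving C = -4. Then w(0) = A - 4 = -3 gives A = 1.

w(n) = 3ⁿ - 4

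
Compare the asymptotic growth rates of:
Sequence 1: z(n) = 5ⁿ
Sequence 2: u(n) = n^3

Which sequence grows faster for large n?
Comparing growth rates:
Growth-rate hierarchy: log n ≺ any polynomial ≺ any exponential cⁿ (c>1) ≺ n! ≺ nⁿ.
exponential base 5 dominates polynomial degree 3 asymptotically.

z(n) grows faster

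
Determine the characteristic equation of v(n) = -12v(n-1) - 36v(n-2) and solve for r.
Substitute v(n) = rⁿ and divide through by rⁿ⁻²: r² + 12r + 36 = 0
Factor: (r + 6)² = 0, so r = -6 (double root).
General solution: v(n) = (A + Bn)·(-6)ⁿ

Characteristic: r² + 12r + 36 = 0, Roots: r = -6 (double root)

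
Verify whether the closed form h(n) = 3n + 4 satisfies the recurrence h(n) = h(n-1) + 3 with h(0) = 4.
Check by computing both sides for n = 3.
From the recurrence with h(0) = 4:
  h(0) = 4, h(1) = 7, h(2) = 10, h(3) = 13
  so the recurrence gives h(3) = 13.
From the proposed closed form h(n) = 3n + 4:
  h(3) = 13.
Both sides give 13 at n = 3, and the initial condition(s) match, so the closed form is consistent.

Yes, the closed form is correct.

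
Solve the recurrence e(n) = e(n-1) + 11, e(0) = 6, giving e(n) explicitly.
Recurrence: e(n) = e(n-1) + 11, initial: e(0) = 6.
Each step adds 11, so e(n) = e(0) + 11n = 11n + 6.

e(n) = 11n + 6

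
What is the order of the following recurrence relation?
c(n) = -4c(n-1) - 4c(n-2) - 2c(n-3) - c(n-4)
The order is the largest lag k for which c(n-k) appears. Here the deepest term is c(n-4), so the order is 4.

Order 4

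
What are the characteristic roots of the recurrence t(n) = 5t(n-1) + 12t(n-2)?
Substitute t(n) = rⁿ and divide through by rⁿ⁻²: r² - 5r - 12 = 0
Discriminant: 5² + 4·12 = 73, not a perfect square, so by the quadratic formula r = (5 ± √73)/2.
General solution: t(n) = A·r₁ⁿ + B·r₂ⁿ where r₁,r₂ = (5 ± √73)/2

Characteristic: r² - 5r - 12 = 0, Roots: r = (5 ± √73)/2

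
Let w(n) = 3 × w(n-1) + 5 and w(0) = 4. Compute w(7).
Computing step by step:
w(0) = 4
w(1) = 3 × 4 + 5 = 17
w(2) = 3 × 17 + 5 = 56
w(3) = 3 × 56 + 5 = 173
w(4) = 3 × 173 + 5 = 524
w(5) = 3 × 524 + 5 = 1577
w(6) = 3 × 1577 + 5 = 4736
w(7) = 3 × 4736 + 5 = 14213

14213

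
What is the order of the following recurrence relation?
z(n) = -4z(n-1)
The order is the largest lag k for which z(n-k) appears. Here the deepest term is z(n-1), so the order is 1.

Order 1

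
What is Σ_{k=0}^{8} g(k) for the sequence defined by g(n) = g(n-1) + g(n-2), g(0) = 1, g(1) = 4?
Computing the sequence terms: 1, 4, 5, 9, 14, 23, 37, 60, 97
Adding these values together:

250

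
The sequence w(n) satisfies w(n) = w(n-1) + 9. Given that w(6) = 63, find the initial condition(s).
w(6) = w(0) + 6·9, so w(0) = 63 - 54 = 9.

w(0) = 9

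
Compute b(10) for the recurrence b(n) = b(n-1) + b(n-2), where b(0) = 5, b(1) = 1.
Computing the sequence terms:
5, 1, 6, 7, 13, 20, 33, 53, 86, 139, 225

225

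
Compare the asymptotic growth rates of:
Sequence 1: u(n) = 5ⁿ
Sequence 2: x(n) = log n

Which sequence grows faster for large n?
Comparing growth rates:
Growth-rate hierarchy: log n ≺ any polynomial ≺ any exponential cⁿ (c>1) ≺ n! ≺ nⁿ.
exponential base 5 dominates logarithmic asymptotically.

u(n) grows faster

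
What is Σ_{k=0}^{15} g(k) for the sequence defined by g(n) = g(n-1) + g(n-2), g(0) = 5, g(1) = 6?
Computing the sequence terms: 5, 6, 11, 17, 28, 45, 73, 118, 191, 309, 500, 809, 1309, 2118, 3427, 5545
Adding these values together:

14511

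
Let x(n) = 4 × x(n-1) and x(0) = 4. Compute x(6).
Computing step by step:
x(0) = 4
x(1) = 4 × 4 = 16
x(2) = 4 × 16 = 64
x(3) = 4 × 64 = 256
x(4) = 4 × 256 = 1024
x(5) = 4 × 1024 = 4096
x(6) = 4 × 4096 = 16384

16384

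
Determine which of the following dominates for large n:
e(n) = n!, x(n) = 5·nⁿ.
Comparing growth rates:
Growth-rate hierarchy: log n ≺ any polynomial ≺ any exponential cⁿ (c>1) ≺ n! ≺ nⁿ.
super-exponential nⁿ dominates factorial asymptotically.

x(n) grows faster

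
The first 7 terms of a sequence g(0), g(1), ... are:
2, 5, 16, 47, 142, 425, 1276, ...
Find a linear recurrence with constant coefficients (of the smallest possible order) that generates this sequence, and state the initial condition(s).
Look for the lowest-order linear relation among consecutive terms.
Observation: g(n) - 2·g(n-1) - (3)·g(n-2) = 0 holds for the shown terms, and no order-1 relation g(n) = α·g(n-1) + β fits.
Check at n=3: 2·16 + (3)·5 = 47. ✓

g(n) = 2g(n-1) + 3g(n-2), g(0) = 2, g(1) = 5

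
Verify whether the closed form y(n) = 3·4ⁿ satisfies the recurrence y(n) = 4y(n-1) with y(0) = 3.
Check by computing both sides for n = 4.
From the recurrence with y(0) = 3:
  y(0) = 3, y(1) = 12, y(2) = 48, y(3) = 192, y(4) = 768
  so the recurrence gives y(4) = 768.
From the proposed closed form y(n) = 3·4ⁿ:
  y(4) = 768.
Both sides give 768 at n = 4, and the initial condition(s) match, so the closed form is consistent.

Yes, the closed form is correct.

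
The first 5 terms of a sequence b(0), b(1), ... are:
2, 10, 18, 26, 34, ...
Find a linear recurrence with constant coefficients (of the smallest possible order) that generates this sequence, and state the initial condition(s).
Look for the lowest-order linear relation among consecutive terms.
Observation: consecutive differences are constant (= 8).
Check at n=2: 1·10 + 8 = 18. ✓

b(n) = b(n-1) + 8, b(0) = 2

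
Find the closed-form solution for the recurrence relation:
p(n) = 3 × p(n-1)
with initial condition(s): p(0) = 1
Recurrence: p(n) = 3 × p(n-1), initial: p(0) = 1.
Each term is 3 times the previous, so this is geometric with ratio 3. After n steps: p(n) = p(0)·3ⁿ = 3ⁿ.

p(n) = 3ⁿ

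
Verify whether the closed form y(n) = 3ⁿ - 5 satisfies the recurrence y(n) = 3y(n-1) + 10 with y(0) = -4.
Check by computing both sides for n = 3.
From the recurrence with y(0) = -4:
  y(0) = -4, y(1) = -2, y(2) = 4, y(3) = 22
  so the recurrence gives y(3) = 22.
From the proposed closed form y(n) = 3ⁿ - 5:
  y(3) = 22.
Both sides give 22 at n = 3, and the initial condition(s) match, so the closed form is consistent.

Yes, the closed form is correct.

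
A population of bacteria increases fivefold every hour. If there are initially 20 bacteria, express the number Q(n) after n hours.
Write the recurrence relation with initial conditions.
Each hour multiplies the count by 5, so the count after n hours depends only on the count after n-1 hours: Q(n) = 5 × Q(n-1). The starting count gives Q(0) = 20.
Unrolling n times gives the closed form Q(n) = 20 × 5ⁿ.

Q(n) = 5 × Q(n-1), Q(0) = 20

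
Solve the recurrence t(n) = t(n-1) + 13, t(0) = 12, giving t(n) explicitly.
Recurrence: t(n) = t(n-1) + 13, initial: t(0) = 12.
Each step adds 13, so t(n) = t(0) + 13n = 13n + 12.

t(n) = 13n + 12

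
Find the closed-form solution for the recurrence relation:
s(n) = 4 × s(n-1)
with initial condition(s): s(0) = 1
Recurrence: s(n) = 4 × s(n-1), initial: s(0) = 1.
Each term is 4 times the previous, so this is geometric with ratio 4. After n steps: s(n) = s(0)·4ⁿ = 4ⁿ.

s(n) = 4ⁿ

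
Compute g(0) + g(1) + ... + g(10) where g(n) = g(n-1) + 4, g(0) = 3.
Computing the sequence terms: 3, 7, 11, 15, 19, 23, 27, 31, 35, 39, 43
Adding these values together:

253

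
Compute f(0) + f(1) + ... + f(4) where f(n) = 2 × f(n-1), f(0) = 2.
Computing the sequence terms: 2, 4, 8, 16, 32
Adding these values together:

62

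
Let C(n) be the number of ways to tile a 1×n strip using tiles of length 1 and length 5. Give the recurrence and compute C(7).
Condition on the last tile: it has length 1 (leaving a 1×(n-1) strip) or length 5 (leaving a 1×(n-5) strip), so C(n) = C(n-1) + C(n-5) (order-5 linear recurrence).
For 0 ≤ i < 5 only unit tiles fit, so C(i) = 1.
Iterating the recurrence: C(5) = 2, C(6) = 3, C(7) = 4.

C(n) = C(n-1) + C(n-5), with C(i) = 1 for 0 ≤ i < 5; C(7) = 4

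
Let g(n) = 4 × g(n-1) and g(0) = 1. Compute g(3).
Computing step by step:
g(0) = 1
g(1) = 4 × 1 = 4
g(2) = 4 × 4 = 16
g(3) = 4 × 16 = 64

64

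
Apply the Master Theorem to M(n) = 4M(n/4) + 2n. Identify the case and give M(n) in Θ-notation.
Master Theorem template: M(n) = a·M(n/b) + f(n).
Here: a=4, b=4, f(n)=2n
Compute log_b(a) = log_4(4) = 1.
f(n) = 2n = Θ(n). Case 2: M(n) = Θ(n log n).

Case 2: M(n) = Θ(n log n)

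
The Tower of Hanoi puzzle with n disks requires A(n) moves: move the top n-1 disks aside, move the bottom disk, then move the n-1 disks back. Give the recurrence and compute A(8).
Moving n disks = move the top n-1 disks aside (A(n-1) moves) + move the largest disk (1 move) + move the n-1 disks back on top (A(n-1) moves), so A(n) = 2A(n-1) + 1, with A(1) = 1 (a single disk takes one move).
First terms: 1, 3, 7, 15, 31, 63, … — each is one less than a power of 2. Indeed A(n) + 1 = 2(A(n-1) + 1) with A(1) + 1 = 2, so A(n) + 1 = 2ⁿ and A(n) = 2ⁿ - 1.
Hence A(8) = 2^8 - 1 = 256 - 1 = 255.

A(n) = 2A(n-1) + 1, A(1) = 1; A(8) = 255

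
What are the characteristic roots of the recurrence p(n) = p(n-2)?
Substitute p(n) = rⁿ and divide through by rⁿ⁻²: r² - 1 = 0
Factor: (r - 1)(r + 1) = 0, so r = 1, -1.
General solution: p(n) = A·1ⁿ + B·(-1)ⁿ

Characteristic: r² - 1 = 0, Roots: r = 1, -1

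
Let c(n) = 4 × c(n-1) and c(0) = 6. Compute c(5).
Computing step by step:
c(0) = 6
c(1) = 4 × 6 = 24
c(2) = 4 × 24 = 96
c(3) = 4 × 96 = 384
c(4) = 4 × 384 = 1536
c(5) = 4 × 1536 = 6144

6144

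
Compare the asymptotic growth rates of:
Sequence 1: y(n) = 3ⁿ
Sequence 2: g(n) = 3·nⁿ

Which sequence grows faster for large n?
Comparing growth rates:
Growth-rate hierarchy: log n ≺ any polynomial ≺ any exponential cⁿ (c>1) ≺ n! ≺ nⁿ.
super-exponential nⁿ dominates exponential base 3 asymptotically.

g(n) grows faster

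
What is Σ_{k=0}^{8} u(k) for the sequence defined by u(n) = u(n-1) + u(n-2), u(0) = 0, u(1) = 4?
Computing the sequence terms: 0, 4, 4, 8, 12, 20, 32, 52, 84
Adding these values together:

216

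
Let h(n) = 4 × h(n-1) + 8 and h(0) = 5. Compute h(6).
Computing step by step:
h(0) = 5
h(1) = 4 × 5 + 8 = 28
h(2) = 4 × 28 + 8 = 120
h(3) = 4 × 120 + 8 = 488
h(4) = 4 × 488 + 8 = 1960
h(5) = 4 × 1960 + 8 = 7848
h(6) = 4 × 7848 + 8 = 31400

31400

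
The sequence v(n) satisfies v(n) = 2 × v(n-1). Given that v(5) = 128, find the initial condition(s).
In general v(n) = 2ⁿ · v(0). At n = 5: v(0) = v(5) / 2^5 = 128 / 32 = 4.

v(0) = 4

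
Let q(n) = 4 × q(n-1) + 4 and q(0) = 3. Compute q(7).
Computing step by step:
q(0) = 3
q(1) = 4 × 3 + 4 = 16
q(2) = 4 × 16 + 4 = 68
q(3) = 4 × 68 + 4 = 276
q(4) = 4 × 276 + 4 = 1108
q(5) = 4 × 1108 + 4 = 4436
q(6) = 4 × 4436 + 4 = 17748
q(7) = 4 × 17748 + 4 = 70996

70996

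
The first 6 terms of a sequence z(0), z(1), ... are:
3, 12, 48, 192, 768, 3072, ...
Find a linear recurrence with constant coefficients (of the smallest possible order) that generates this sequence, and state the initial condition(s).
Look for the lowest-order linear relation among consecutive terms.
Observation: each term is 4× the previous.
Check at n=2: 4·12 = 48. ✓

z(n) = 4 × z(n-1), z(0) = 3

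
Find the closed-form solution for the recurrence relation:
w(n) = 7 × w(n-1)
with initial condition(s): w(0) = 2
Recurrence: w(n) = 7 × w(n-1), initial: w(0) = 2.
Each term is 7 times the previous, so this is geometric with ratio 7. After n steps: w(n) = w(0)·7ⁿ = 2·7ⁿ.

w(n) = 2·7ⁿ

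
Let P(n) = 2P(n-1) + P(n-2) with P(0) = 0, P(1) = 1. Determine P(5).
Computing the sequence terms:
0, 1, 2, 5, 12, 29

29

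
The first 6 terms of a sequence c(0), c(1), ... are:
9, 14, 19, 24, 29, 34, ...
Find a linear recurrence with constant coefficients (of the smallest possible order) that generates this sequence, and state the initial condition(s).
Look for the lowest-order linear relation among consecutive terms.
Observation: consecutive differences are constant (= 5).
Check at n=2: 1·14 + 5 = 19. ✓

c(n) = c(n-1) + 5, c(0) = 9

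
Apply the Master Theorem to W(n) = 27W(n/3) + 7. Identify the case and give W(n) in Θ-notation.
Master Theorem template: W(n) = a·W(n/b) + f(n).
Here: a=27, b=3, f(n)=7
Compute log_b(a) = log_3(27) = 3.
f(n) = 7 = O(n^(3-ε)) with ε = 3. Case 1: W(n) = Θ(n^log_b(a)) = Θ(n^3).

Case 1: W(n) = Θ(n^3)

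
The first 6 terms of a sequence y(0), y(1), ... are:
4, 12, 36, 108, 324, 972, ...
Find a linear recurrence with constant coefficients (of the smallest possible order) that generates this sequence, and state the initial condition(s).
Look for the lowest-order linear relation among consecutive terms.
Observation: each term is 3× the previous.
Check at n=2: 3·12 = 36. ✓

y(n) = 3 × y(n-1), y(0) = 4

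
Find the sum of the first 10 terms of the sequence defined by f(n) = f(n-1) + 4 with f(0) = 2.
Computing the sequence terms: 2, 6, 10, 14, 18, 22, 26, 30, 34, 38
Adding these values together:

200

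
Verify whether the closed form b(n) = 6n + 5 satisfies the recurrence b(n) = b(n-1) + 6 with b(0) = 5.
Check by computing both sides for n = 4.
From the recurrence with b(0) = 5:
  b(0) = 5, b(1) = 11, b(2) = 17, b(3) = 23, b(4) = 29
  so the recurrence gives b(4) = 29.
From the proposed closed form b(n) = 6n + 5:
  b(4) = 29.
Both sides give 29 at n = 4, and the initial condition(s) match, so the closed form is consistent.

Yes, the closed form is correct.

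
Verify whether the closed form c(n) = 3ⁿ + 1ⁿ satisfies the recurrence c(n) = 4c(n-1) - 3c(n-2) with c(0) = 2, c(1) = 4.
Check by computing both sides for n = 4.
From the recurrence with c(0) = 2, c(1) = 4:
  c(0) = 2, c(1) = 4, c(2) = 10, c(3) = 28, c(4) = 82
  so the recurrence gives c(4) = 82.
From the proposed closed form c(n) = 3ⁿ + 1ⁿ:
  c(4) = 82.
Both sides give 82 at n = 4, and the initial condition(s) match, so the closed form is consistent.

Yes, the closed form is correct.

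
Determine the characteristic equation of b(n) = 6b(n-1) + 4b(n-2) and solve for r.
Substitute b(n) = rⁿ and divide through by rⁿ⁻²: r² - 6r - 4 = 0
Discriminant: 6² + 4·4 = 52, not a perfect square, so by the quadratic formula r = (6 ± √52)/2.
General solution: b(n) = A·r₁ⁿ + B·r₂ⁿ where r₁,r₂ = (6 ± √52)/2

Characteristic: r² - 6r - 4 = 0, Roots: r = (6 ± √52)/2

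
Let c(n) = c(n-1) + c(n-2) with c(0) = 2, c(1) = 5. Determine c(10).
Computing the sequence terms:
2, 5, 7, 12, 19, 31, 50, 81, 131, 212, 343

343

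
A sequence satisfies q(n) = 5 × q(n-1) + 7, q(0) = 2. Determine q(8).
Computing step by step:
q(0) = 2
q(1) = 5 × 2 + 7 = 17
q(2) = 5 × 17 + 7 = 92
q(3) = 5 × 92 + 7 = 467
q(4) = 5 × 467 + 7 = 2342
q(5) = 5 × 2342 + 7 = 11717
q(6) = 5 × 11717 + 7 = 58592
q(7) = 5 × 58592 + 7 = 292967
q(8) = 5 × 292967 + 7 = 1464842

1464842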